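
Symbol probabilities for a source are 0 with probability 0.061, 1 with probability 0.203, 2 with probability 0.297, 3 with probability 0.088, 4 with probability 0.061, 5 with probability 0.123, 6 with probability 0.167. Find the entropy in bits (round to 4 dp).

2.5911 bits

H = −Σ pᵢ log₂ pᵢ.
−0.061·log₂(0.061) = 0.2461
−0.203·log₂(0.203) = 0.4670
−0.297·log₂(0.297) = 0.5202
−0.088·log₂(0.088) = 0.3086
−0.061·log₂(0.061) = 0.2461
−0.123·log₂(0.123) = 0.3719
−0.167·log₂(0.167) = 0.4312
Sum ≈ 2.5911 → 2.5911 bits.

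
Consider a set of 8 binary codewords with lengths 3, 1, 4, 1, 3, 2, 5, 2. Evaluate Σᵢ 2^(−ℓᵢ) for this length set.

1.84375

With common denominator 2^5 = 32: Σ 2^(−ℓᵢ) = 4/32 + 16/32 + 2/32 + 16/32 + 4/32 + 8/32 + 1/32 + 8/32 = 59/32 = 1.84375.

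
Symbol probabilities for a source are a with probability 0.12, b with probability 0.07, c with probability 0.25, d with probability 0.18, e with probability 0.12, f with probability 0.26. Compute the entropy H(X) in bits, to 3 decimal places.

2.453 bits

H = −Σ pᵢ log₂ pᵢ.
−0.12·log₂(0.12) = 0.3671
−0.07·log₂(0.07) = 0.2686
−0.25·log₂(0.25) = 0.5000
−0.18·log₂(0.18) = 0.4453
−0.12·log₂(0.12) = 0.3671
−0.26·log₂(0.26) = 0.5053
Sum ≈ 2.4533 → 2.453 bits.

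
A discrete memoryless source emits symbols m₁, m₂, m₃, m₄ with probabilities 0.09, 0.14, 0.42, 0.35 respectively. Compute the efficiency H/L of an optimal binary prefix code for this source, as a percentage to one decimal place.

Entropy H = −Σ p log₂ p ≈ 1.7655 bits.
Huffman merges: 9/100+7/50→23/100; 23/100+7/20→29/50; 21/50+29/50→1. L = 181/100 ≈ 1.8100.
Efficiency = H/L = 1.7655/1.8100 = 97.5%.

97.5%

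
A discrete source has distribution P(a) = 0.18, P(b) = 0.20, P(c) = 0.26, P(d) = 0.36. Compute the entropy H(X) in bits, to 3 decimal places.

1.946 bits

H = −Σ pᵢ log₂ pᵢ.
−0.18·log₂(0.18) = 0.4453
−0.20·log₂(0.20) = 0.4644
−0.26·log₂(0.26) = 0.5053
−0.36·log₂(0.36) = 0.5306
Sum ≈ 1.9456 → 1.946 bits.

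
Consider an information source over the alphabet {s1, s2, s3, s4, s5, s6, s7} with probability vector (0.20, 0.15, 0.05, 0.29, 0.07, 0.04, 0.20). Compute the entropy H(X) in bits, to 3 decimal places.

H = −Σ pᵢ log₂ pᵢ.
−0.20·log₂(0.20) = 0.4644
−0.15·log₂(0.15) = 0.4105
−0.05·log₂(0.05) = 0.2161
−0.29·log₂(0.29) = 0.5179
−0.07·log₂(0.07) = 0.2686
−0.04·log₂(0.04) = 0.1858
−0.20·log₂(0.20) = 0.4644
Sum ≈ 2.5276 → 2.528 bits.

2.528 bits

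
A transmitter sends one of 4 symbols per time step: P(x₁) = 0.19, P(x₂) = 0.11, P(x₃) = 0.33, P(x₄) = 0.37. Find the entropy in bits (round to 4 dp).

1.8641 bits

H = −Σ pᵢ log₂ pᵢ.
−0.19·log₂(0.19) = 0.4552
−0.11·log₂(0.11) = 0.3503
−0.33·log₂(0.33) = 0.5278
−0.37·log₂(0.37) = 0.5307
Sum ≈ 1.8641 → 1.8641 bits.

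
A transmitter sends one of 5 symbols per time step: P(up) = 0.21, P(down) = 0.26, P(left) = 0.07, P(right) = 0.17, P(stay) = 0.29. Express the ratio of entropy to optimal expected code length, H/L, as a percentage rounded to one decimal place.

Entropy H = −Σ p log₂ p ≈ 2.1992 bits.
Huffman merges: 7/100+17/100→6/25; 21/100+6/25→9/20; 13/50+29/100→11/20; 9/20+11/20→1. L = 56/25 ≈ 2.2400.
Efficiency = H/L = 2.1992/2.2400 = 98.2%.

98.2%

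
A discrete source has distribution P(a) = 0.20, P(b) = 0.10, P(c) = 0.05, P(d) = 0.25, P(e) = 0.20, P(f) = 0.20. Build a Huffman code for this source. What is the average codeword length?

Repeatedly combine the two least-probable nodes; the expected code length is the sum of the merged weights.
merge 1/20 + 1/10 → 3/20
merge 3/20 + 1/5 → 7/20
merge 1/5 + 1/5 → 2/5
merge 1/4 + 7/20 → 3/5
merge 2/5 + 3/5 → 1
L = 3/20 + 7/20 + 2/5 + 3/5 + 1 = 5/2 = 2.5 bits/symbol.

2.5 bits/symbol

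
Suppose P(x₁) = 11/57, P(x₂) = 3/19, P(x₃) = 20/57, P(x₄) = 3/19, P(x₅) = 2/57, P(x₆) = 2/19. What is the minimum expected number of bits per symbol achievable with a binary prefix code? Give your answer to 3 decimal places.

Repeatedly combine the two least-probable nodes; the expected code length is the sum of the merged weights.
merge 2/57 + 2/19 → 8/57
merge 8/57 + 3/19 → 17/57
merge 3/19 + 11/57 → 20/57
merge 17/57 + 20/57 → 37/57
merge 20/57 + 37/57 → 1
L = 8/57 + 17/57 + 20/57 + 37/57 + 1 = 139/57 ≈ 2.439 bits/symbol.

2.439 bits/symbol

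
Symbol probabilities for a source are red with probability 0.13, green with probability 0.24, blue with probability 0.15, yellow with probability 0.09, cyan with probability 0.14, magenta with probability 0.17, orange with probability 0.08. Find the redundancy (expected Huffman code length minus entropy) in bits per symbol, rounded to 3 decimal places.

0.037 bits

Entropy H = −Σ p log₂ p ≈ 2.7232 bits.
Huffman merges: 2/25+9/100→17/100; 13/100+7/50→27/100; 3/20+17/100→8/25; 17/100+6/25→41/100; 27/100+8/25→59/100; 41/100+59/100→1. L = 69/25 ≈ 2.7600.
L − H = 2.7600 − 2.7232 = 0.037 bits.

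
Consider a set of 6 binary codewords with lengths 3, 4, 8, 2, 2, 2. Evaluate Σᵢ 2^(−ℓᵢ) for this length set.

With common denominator 2^8 = 256: Σ 2^(−ℓᵢ) = 32/256 + 16/256 + 1/256 + 64/256 + 64/256 + 64/256 = 241/256 = 0.94140625.

0.94140625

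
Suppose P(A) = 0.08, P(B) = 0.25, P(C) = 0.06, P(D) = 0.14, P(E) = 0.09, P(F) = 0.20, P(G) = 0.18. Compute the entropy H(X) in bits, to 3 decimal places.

H = −Σ pᵢ log₂ pᵢ.
−0.08·log₂(0.08) = 0.2915
−0.25·log₂(0.25) = 0.5000
−0.06·log₂(0.06) = 0.2435
−0.14·log₂(0.14) = 0.3971
−0.09·log₂(0.09) = 0.3127
−0.20·log₂(0.20) = 0.4644
−0.18·log₂(0.18) = 0.4453
Sum ≈ 2.6545 → 2.654 bits.

2.654 bits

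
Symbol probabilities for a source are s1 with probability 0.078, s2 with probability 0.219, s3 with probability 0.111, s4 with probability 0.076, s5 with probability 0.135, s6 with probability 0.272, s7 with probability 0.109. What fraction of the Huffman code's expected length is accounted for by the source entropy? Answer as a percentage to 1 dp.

Entropy H = −Σ p log₂ p ≈ 2.6509 bits.
Huffman merges: 19/250+39/500→77/500; 109/1000+111/1000→11/50; 27/200+77/500→289/1000; 219/1000+11/50→439/1000; 34/125+289/1000→561/1000; 439/1000+561/1000→1. L = 2663/1000 ≈ 2.6630.
Efficiency = H/L = 2.6509/2.6630 = 99.5%.

99.5%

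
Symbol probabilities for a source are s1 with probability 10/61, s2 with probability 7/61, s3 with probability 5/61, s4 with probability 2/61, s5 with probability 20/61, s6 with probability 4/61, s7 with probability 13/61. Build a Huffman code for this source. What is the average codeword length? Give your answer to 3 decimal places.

2.557 bits/symbol

Repeatedly combine the two least-probable nodes; the expected code length is the sum of the merged weights.
merge 2/61 + 4/61 → 6/61
merge 5/61 + 6/61 → 11/61
merge 7/61 + 10/61 → 17/61
merge 11/61 + 13/61 → 24/61
merge 17/61 + 20/61 → 37/61
merge 24/61 + 37/61 → 1
L = 6/61 + 11/61 + 17/61 + 24/61 + 37/61 + 1 = 156/61 ≈ 2.557 bits/symbol.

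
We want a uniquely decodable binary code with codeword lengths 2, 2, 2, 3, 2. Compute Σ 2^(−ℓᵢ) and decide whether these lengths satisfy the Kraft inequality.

1.125; no

With common denominator 2^3 = 8: Σ 2^(−ℓᵢ) = 2/8 + 2/8 + 2/8 + 1/8 + 2/8 = 9/8 = 1.125.
Kraft's inequality requires Σ ≤ 1; here Σ = 1.125 > 1, so no such prefix code exists.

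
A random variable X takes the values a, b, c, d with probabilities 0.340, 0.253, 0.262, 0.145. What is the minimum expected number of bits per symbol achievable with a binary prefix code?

Repeatedly combine the two least-probable nodes; the expected code length is the sum of the merged weights.
merge 29/200 + 253/1000 → 199/500
merge 131/500 + 17/50 → 301/500
merge 199/500 + 301/500 → 1
L = 199/500 + 301/500 + 1 = 2 bits/symbol.

2 bits/symbol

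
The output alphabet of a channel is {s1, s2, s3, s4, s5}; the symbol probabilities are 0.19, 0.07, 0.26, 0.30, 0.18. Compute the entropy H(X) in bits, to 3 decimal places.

2.195 bits

H = −Σ pᵢ log₂ pᵢ.
−0.19·log₂(0.19) = 0.4552
−0.07·log₂(0.07) = 0.2686
−0.26·log₂(0.26) = 0.5053
−0.30·log₂(0.30) = 0.5211
−0.18·log₂(0.18) = 0.4453
Sum ≈ 2.1955 → 2.195 bits.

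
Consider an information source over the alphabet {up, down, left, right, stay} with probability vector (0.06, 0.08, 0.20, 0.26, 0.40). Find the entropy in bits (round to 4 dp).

H = −Σ pᵢ log₂ pᵢ.
−0.06·log₂(0.06) = 0.2435
−0.08·log₂(0.08) = 0.2915
−0.20·log₂(0.20) = 0.4644
−0.26·log₂(0.26) = 0.5053
−0.40·log₂(0.40) = 0.5288
Sum ≈ 2.0335 → 2.0335 bits.

2.0335 bits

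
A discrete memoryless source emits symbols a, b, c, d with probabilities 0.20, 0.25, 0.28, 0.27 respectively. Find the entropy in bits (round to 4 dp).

1.9886 bits

H = −Σ pᵢ log₂ pᵢ.
−0.20·log₂(0.20) = 0.4644
−0.25·log₂(0.25) = 0.5000
−0.28·log₂(0.28) = 0.5142
−0.27·log₂(0.27) = 0.5100
Sum ≈ 1.9886 → 1.9886 bits.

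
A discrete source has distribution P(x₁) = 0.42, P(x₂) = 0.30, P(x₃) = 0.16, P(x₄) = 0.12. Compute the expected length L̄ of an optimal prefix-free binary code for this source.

Repeatedly combine the two least-probable nodes; the expected code length is the sum of the merged weights.
merge 3/25 + 4/25 → 7/25
merge 7/25 + 3/10 → 29/50
merge 21/50 + 29/50 → 1
L = 7/25 + 29/50 + 1 = 93/50 = 1.86 bits/symbol.

1.86 bits/symbol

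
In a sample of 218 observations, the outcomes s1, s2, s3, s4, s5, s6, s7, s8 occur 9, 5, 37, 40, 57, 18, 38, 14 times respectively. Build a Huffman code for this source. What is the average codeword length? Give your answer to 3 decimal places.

Probabilities are the counts divided by 218.
Repeatedly combine the two least-probable nodes; the expected code length is the sum of the merged weights.
merge 5/218 + 9/218 → 7/109
merge 7/109 + 7/109 → 14/109
merge 9/109 + 14/109 → 23/109
merge 37/218 + 19/109 → 75/218
merge 20/109 + 23/109 → 43/109
merge 57/218 + 75/218 → 66/109
merge 43/109 + 66/109 → 1
L = 7/109 + 14/109 + 23/109 + 75/218 + 43/109 + 66/109 + 1 = 599/218 ≈ 2.748 bits/symbol.

2.748 bits/symbol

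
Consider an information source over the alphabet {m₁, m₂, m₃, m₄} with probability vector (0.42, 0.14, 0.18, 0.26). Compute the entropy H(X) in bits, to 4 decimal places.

H = −Σ pᵢ log₂ pᵢ.
−0.42·log₂(0.42) = 0.5256
−0.14·log₂(0.14) = 0.3971
−0.18·log₂(0.18) = 0.4453
−0.26·log₂(0.26) = 0.5053
Sum ≈ 1.8734 → 1.8734 bits.

1.8734 bits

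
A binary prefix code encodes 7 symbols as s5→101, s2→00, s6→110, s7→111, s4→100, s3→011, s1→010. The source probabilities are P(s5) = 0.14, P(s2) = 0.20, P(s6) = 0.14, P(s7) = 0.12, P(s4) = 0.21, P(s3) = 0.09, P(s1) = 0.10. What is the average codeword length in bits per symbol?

L̄ = Σ pᵢ·ℓᵢ = 0.14·3 + 0.20·2 + 0.14·3 + 0.12·3 + 0.21·3 + 0.09·3 + 0.10·3 = 2.8 bits/symbol.

2.8 bits/symbol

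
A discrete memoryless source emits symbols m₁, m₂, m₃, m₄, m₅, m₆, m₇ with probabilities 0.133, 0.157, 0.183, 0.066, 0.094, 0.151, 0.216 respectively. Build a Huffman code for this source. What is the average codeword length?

Repeatedly combine the two least-probable nodes; the expected code length is the sum of the merged weights.
merge 33/500 + 47/500 → 4/25
merge 133/1000 + 151/1000 → 71/250
merge 157/1000 + 4/25 → 317/1000
merge 183/1000 + 27/125 → 399/1000
merge 71/250 + 317/1000 → 601/1000
merge 399/1000 + 601/1000 → 1
L = 4/25 + 71/250 + 317/1000 + 399/1000 + 601/1000 + 1 = 2761/1000 = 2.761 bits/symbol.

2.761 bits/symbol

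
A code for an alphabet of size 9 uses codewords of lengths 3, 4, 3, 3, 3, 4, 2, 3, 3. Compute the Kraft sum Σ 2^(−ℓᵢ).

With common denominator 2^4 = 16: Σ 2^(−ℓᵢ) = 2/16 + 1/16 + 2/16 + 2/16 + 2/16 + 1/16 + 4/16 + 2/16 + 2/16 = 18/16 = 1.125.

1.125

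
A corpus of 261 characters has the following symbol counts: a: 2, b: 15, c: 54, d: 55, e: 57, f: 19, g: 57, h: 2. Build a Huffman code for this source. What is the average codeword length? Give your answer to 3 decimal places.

Probabilities are the counts divided by 261.
Repeatedly combine the two least-probable nodes; the expected code length is the sum of the merged weights.
merge 2/261 + 2/261 → 4/261
merge 4/261 + 5/87 → 19/261
merge 19/261 + 19/261 → 38/261
merge 38/261 + 6/29 → 92/261
merge 55/261 + 19/87 → 112/261
merge 19/87 + 92/261 → 149/261
merge 112/261 + 149/261 → 1
L = 4/261 + 19/261 + 38/261 + 92/261 + 112/261 + 149/261 + 1 = 75/29 ≈ 2.586 bits/symbol.

2.586 bits/symbol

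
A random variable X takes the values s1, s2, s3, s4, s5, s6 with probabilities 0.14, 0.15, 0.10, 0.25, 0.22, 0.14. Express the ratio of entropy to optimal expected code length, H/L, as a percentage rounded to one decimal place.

99.5%

Entropy H = −Σ p log₂ p ≈ 2.5175 bits.
Huffman merges: 1/10+7/50→6/25; 7/50+3/20→29/100; 11/50+6/25→23/50; 1/4+29/100→27/50; 23/50+27/50→1. L = 253/100 ≈ 2.5300.
Efficiency = H/L = 2.5175/2.5300 = 99.5%.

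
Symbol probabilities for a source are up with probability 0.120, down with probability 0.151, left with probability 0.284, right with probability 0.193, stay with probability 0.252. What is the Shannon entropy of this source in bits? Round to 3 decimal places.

H = −Σ pᵢ log₂ pᵢ.
−0.120·log₂(0.120) = 0.3671
−0.151·log₂(0.151) = 0.4118
−0.284·log₂(0.284) = 0.5158
−0.193·log₂(0.193) = 0.4581
−0.252·log₂(0.252) = 0.5011
Sum ≈ 2.2538 → 2.254 bits.

2.254 bits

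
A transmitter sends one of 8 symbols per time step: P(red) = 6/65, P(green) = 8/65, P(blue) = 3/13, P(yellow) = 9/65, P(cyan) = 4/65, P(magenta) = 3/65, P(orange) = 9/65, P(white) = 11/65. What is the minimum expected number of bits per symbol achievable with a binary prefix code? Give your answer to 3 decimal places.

2.877 bits/symbol

Repeatedly combine the two least-probable nodes; the expected code length is the sum of the merged weights.
merge 3/65 + 4/65 → 7/65
merge 6/65 + 7/65 → 1/5
merge 8/65 + 9/65 → 17/65
merge 9/65 + 11/65 → 4/13
merge 1/5 + 3/13 → 28/65
merge 17/65 + 4/13 → 37/65
merge 28/65 + 37/65 → 1
L = 7/65 + 1/5 + 17/65 + 4/13 + 28/65 + 37/65 + 1 = 187/65 ≈ 2.877 bits/symbol.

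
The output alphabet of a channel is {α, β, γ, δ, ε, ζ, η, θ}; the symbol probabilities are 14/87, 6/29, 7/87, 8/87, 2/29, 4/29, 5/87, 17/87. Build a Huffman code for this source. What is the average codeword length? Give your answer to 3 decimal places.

Repeatedly combine the two least-probable nodes; the expected code length is the sum of the merged weights.
merge 5/87 + 2/29 → 11/87
merge 7/87 + 8/87 → 5/29
merge 11/87 + 4/29 → 23/87
merge 14/87 + 5/29 → 1/3
merge 17/87 + 6/29 → 35/87
merge 23/87 + 1/3 → 52/87
merge 35/87 + 52/87 → 1
L = 11/87 + 5/29 + 23/87 + 1/3 + 35/87 + 52/87 + 1 = 84/29 ≈ 2.897 bits/symbol.

2.897 bits/symbol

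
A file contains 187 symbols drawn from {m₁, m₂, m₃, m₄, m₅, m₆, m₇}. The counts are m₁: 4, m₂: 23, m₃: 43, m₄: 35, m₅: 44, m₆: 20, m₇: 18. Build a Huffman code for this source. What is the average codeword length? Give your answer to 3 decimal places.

2.652 bits/symbol

Probabilities are the counts divided by 187.
Repeatedly combine the two least-probable nodes; the expected code length is the sum of the merged weights.
merge 4/187 + 18/187 → 2/17
merge 20/187 + 2/17 → 42/187
merge 23/187 + 35/187 → 58/187
merge 42/187 + 43/187 → 5/11
merge 4/17 + 58/187 → 6/11
merge 5/11 + 6/11 → 1
L = 2/17 + 42/187 + 58/187 + 5/11 + 6/11 + 1 = 496/187 ≈ 2.652 bits/symbol.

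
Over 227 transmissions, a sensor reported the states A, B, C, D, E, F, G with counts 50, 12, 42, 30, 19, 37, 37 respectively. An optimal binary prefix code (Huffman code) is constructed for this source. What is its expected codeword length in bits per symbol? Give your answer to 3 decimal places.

2.731 bits/symbol

Probabilities are the counts divided by 227.
Repeatedly combine the two least-probable nodes; the expected code length is the sum of the merged weights.
merge 12/227 + 19/227 → 31/227
merge 30/227 + 31/227 → 61/227
merge 37/227 + 37/227 → 74/227
merge 42/227 + 50/227 → 92/227
merge 61/227 + 74/227 → 135/227
merge 92/227 + 135/227 → 1
L = 31/227 + 61/227 + 74/227 + 92/227 + 135/227 + 1 = 620/227 ≈ 2.731 bits/symbol.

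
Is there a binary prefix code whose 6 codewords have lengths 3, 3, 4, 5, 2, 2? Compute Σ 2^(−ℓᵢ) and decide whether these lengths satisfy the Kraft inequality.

With common denominator 2^5 = 32: Σ 2^(−ℓᵢ) = 4/32 + 4/32 + 2/32 + 1/32 + 8/32 + 8/32 = 27/32 = 0.84375.
Kraft's inequality requires Σ ≤ 1; here Σ = 0.84375 ≤ 1, so such a prefix code exists.

0.84375; yes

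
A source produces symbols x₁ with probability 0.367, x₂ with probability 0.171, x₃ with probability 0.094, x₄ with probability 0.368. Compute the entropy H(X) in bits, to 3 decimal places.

H = −Σ pᵢ log₂ pᵢ.
−0.367·log₂(0.367) = 0.5307
−0.171·log₂(0.171) = 0.4357
−0.094·log₂(0.094) = 0.3207
−0.368·log₂(0.368) = 0.5307
Sum ≈ 1.8178 → 1.818 bits.

1.818 bits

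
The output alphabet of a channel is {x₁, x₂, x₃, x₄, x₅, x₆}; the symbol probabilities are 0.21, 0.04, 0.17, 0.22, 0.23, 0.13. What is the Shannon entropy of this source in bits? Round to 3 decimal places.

2.444 bits

H = −Σ pᵢ log₂ pᵢ.
−0.21·log₂(0.21) = 0.4728
−0.04·log₂(0.04) = 0.1858
−0.17·log₂(0.17) = 0.4346
−0.22·log₂(0.22) = 0.4806
−0.23·log₂(0.23) = 0.4877
−0.13·log₂(0.13) = 0.3826
Sum ≈ 2.4440 → 2.444 bits.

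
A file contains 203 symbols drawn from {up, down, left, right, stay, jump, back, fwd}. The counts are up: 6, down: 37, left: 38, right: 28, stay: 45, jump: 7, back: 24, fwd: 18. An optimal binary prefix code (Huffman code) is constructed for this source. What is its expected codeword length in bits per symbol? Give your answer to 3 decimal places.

2.808 bits/symbol

Probabilities are the counts divided by 203.
Repeatedly combine the two least-probable nodes; the expected code length is the sum of the merged weights.
merge 6/203 + 1/29 → 13/203
merge 13/203 + 18/203 → 31/203
merge 24/203 + 4/29 → 52/203
merge 31/203 + 37/203 → 68/203
merge 38/203 + 45/203 → 83/203
merge 52/203 + 68/203 → 120/203
merge 83/203 + 120/203 → 1
L = 13/203 + 31/203 + 52/203 + 68/203 + 83/203 + 120/203 + 1 = 570/203 ≈ 2.808 bits/symbol.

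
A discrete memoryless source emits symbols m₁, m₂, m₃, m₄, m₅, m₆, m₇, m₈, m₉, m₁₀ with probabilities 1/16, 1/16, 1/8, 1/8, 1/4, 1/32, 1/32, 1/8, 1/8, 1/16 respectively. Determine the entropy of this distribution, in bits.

Each probability is a power of 1/2, so log₂(1/p) is an integer.
H = Σ p·log₂(1/p) = 1/16·4 + 1/16·4 + 1/8·3 + 1/8·3 + 1/4·2 + 1/32·5 + 1/32·5 + 1/8·3 + 1/8·3 + 1/16·4 = 3.0625 bits.

3.0625 bits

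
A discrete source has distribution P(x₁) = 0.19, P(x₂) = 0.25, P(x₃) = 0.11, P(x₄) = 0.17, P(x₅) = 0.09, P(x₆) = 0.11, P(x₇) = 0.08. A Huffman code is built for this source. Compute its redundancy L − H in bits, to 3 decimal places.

Entropy H = −Σ p log₂ p ≈ 2.6945 bits.
Huffman merges: 2/25+9/100→17/100; 11/100+11/100→11/50; 17/100+17/100→17/50; 19/100+11/50→41/100; 1/4+17/50→59/100; 41/100+59/100→1. L = 273/100 ≈ 2.7300.
L − H = 2.7300 − 2.6945 = 0.035 bits.

0.035 bits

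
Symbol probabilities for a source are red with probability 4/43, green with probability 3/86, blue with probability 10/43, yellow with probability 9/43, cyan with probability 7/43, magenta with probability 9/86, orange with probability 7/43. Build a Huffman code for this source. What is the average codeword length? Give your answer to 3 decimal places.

Repeatedly combine the two least-probable nodes; the expected code length is the sum of the merged weights.
merge 3/86 + 4/43 → 11/86
merge 9/86 + 11/86 → 10/43
merge 7/43 + 7/43 → 14/43
merge 9/43 + 10/43 → 19/43
merge 10/43 + 14/43 → 24/43
merge 19/43 + 24/43 → 1
L = 11/86 + 10/43 + 14/43 + 19/43 + 24/43 + 1 = 231/86 ≈ 2.686 bits/symbol.

2.686 bits/symbol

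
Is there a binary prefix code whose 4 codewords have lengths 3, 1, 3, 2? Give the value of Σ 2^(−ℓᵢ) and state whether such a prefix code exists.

1; yes

With common denominator 2^3 = 8: Σ 2^(−ℓᵢ) = 1/8 + 4/8 + 1/8 + 2/8 = 8/8 = 1.
Kraft's inequality requires Σ ≤ 1; here Σ = 1 ≤ 1, so such a prefix code exists.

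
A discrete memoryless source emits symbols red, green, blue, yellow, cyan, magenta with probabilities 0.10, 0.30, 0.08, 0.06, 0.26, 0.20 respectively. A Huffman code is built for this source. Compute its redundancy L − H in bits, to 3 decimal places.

Entropy H = −Σ p log₂ p ≈ 2.3580 bits.
Huffman merges: 3/50+2/25→7/50; 1/10+7/50→6/25; 1/5+6/25→11/25; 13/50+3/10→14/25; 11/25+14/25→1. L = 119/50 ≈ 2.3800.
L − H = 2.3800 − 2.3580 = 0.022 bits.

0.022 bits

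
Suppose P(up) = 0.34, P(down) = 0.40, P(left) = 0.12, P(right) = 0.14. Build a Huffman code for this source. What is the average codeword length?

Repeatedly combine the two least-probable nodes; the expected code length is the sum of the merged weights.
merge 3/25 + 7/50 → 13/50
merge 13/50 + 17/50 → 3/5
merge 2/5 + 3/5 → 1
L = 13/50 + 3/5 + 1 = 93/50 = 1.86 bits/symbol.

1.86 bits/symbol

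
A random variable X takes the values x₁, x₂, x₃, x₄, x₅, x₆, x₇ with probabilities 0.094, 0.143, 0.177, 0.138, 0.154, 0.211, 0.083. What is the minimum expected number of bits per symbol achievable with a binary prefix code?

Repeatedly combine the two least-probable nodes; the expected code length is the sum of the merged weights.
merge 83/1000 + 47/500 → 177/1000
merge 69/500 + 143/1000 → 281/1000
merge 77/500 + 177/1000 → 331/1000
merge 177/1000 + 211/1000 → 97/250
merge 281/1000 + 331/1000 → 153/250
merge 97/250 + 153/250 → 1
L = 177/1000 + 281/1000 + 331/1000 + 97/250 + 153/250 + 1 = 2789/1000 = 2.789 bits/symbol.

2.789 bits/symbol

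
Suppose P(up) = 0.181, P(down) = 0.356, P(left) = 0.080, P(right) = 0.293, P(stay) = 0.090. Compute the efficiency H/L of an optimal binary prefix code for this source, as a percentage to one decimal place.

97.0%

Entropy H = −Σ p log₂ p ≈ 2.0999 bits.
Huffman merges: 2/25+9/100→17/100; 17/100+181/1000→351/1000; 293/1000+351/1000→161/250; 89/250+161/250→1. L = 433/200 ≈ 2.1650.
Efficiency = H/L = 2.0999/2.1650 = 97.0%.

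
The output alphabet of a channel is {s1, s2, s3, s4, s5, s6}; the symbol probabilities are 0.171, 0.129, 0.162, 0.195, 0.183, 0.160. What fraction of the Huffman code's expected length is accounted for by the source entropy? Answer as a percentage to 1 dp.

Entropy H = −Σ p log₂ p ≈ 2.5735 bits.
Huffman merges: 129/1000+4/25→289/1000; 81/500+171/1000→333/1000; 183/1000+39/200→189/500; 289/1000+333/1000→311/500; 189/500+311/500→1. L = 1311/500 ≈ 2.6220.
Efficiency = H/L = 2.5735/2.6220 = 98.2%.

98.2%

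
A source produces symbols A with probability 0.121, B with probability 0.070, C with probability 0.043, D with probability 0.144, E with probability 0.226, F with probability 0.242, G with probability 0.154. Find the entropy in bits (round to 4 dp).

2.6309 bits

H = −Σ pᵢ log₂ pᵢ.
−0.121·log₂(0.121) = 0.3687
−0.070·log₂(0.070) = 0.2686
−0.043·log₂(0.043) = 0.1952
−0.144·log₂(0.144) = 0.4026
−0.226·log₂(0.226) = 0.4849
−0.242·log₂(0.242) = 0.4954
−0.154·log₂(0.154) = 0.4156
Sum ≈ 2.6309 → 2.6309 bits.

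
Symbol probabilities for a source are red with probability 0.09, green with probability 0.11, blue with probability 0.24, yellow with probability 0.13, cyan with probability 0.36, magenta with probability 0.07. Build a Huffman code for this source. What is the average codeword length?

2.4 bits/symbol

Repeatedly combine the two least-probable nodes; the expected code length is the sum of the merged weights.
merge 7/100 + 9/100 → 4/25
merge 11/100 + 13/100 → 6/25
merge 4/25 + 6/25 → 2/5
merge 6/25 + 9/25 → 3/5
merge 2/5 + 3/5 → 1
L = 4/25 + 6/25 + 2/5 + 3/5 + 1 = 12/5 = 2.4 bits/symbol.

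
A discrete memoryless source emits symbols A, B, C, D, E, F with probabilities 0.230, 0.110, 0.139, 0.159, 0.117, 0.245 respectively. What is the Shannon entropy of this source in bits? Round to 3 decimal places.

2.515 bits

H = −Σ pᵢ log₂ pᵢ.
−0.230·log₂(0.230) = 0.4877
−0.110·log₂(0.110) = 0.3503
−0.139·log₂(0.139) = 0.3957
−0.159·log₂(0.159) = 0.4218
−0.117·log₂(0.117) = 0.3622
−0.245·log₂(0.245) = 0.4971
Sum ≈ 2.5148 → 2.515 bits.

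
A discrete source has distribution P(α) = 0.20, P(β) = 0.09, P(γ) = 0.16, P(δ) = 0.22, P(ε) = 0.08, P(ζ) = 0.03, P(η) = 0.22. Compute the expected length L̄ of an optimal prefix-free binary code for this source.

Repeatedly combine the two least-probable nodes; the expected code length is the sum of the merged weights.
merge 3/100 + 2/25 → 11/100
merge 9/100 + 11/100 → 1/5
merge 4/25 + 1/5 → 9/25
merge 1/5 + 11/50 → 21/50
merge 11/50 + 9/25 → 29/50
merge 21/50 + 29/50 → 1
L = 11/100 + 1/5 + 9/25 + 21/50 + 29/50 + 1 = 267/100 = 2.67 bits/symbol.

2.67 bits/symbol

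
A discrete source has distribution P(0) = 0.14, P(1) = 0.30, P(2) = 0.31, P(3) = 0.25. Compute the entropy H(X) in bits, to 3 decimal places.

1.942 bits

H = −Σ pᵢ log₂ pᵢ.
−0.14·log₂(0.14) = 0.3971
−0.30·log₂(0.30) = 0.5211
−0.31·log₂(0.31) = 0.5238
−0.25·log₂(0.25) = 0.5000
Sum ≈ 1.9420 → 1.942 bits.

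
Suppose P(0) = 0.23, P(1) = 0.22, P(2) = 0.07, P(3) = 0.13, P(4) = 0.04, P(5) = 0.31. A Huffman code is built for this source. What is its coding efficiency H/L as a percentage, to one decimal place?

Entropy H = −Σ p log₂ p ≈ 2.3290 bits.
Huffman merges: 1/25+7/100→11/100; 11/100+13/100→6/25; 11/50+23/100→9/20; 6/25+31/100→11/20; 9/20+11/20→1. L = 47/20 ≈ 2.3500.
Efficiency = H/L = 2.3290/2.3500 = 99.1%.

99.1%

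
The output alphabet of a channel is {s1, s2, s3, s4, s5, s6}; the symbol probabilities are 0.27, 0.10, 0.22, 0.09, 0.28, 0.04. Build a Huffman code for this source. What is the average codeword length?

Repeatedly combine the two least-probable nodes; the expected code length is the sum of the merged weights.
merge 1/25 + 9/100 → 13/100
merge 1/10 + 13/100 → 23/100
merge 11/50 + 23/100 → 9/20
merge 27/100 + 7/25 → 11/20
merge 9/20 + 11/20 → 1
L = 13/100 + 23/100 + 9/20 + 11/20 + 1 = 59/25 = 2.36 bits/symbol.

2.36 bits/symbol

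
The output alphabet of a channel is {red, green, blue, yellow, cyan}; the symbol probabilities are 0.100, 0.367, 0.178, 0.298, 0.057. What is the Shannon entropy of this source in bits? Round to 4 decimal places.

2.0622 bits

H = −Σ pᵢ log₂ pᵢ.
−0.100·log₂(0.100) = 0.3322
−0.367·log₂(0.367) = 0.5307
−0.178·log₂(0.178) = 0.4432
−0.298·log₂(0.298) = 0.5205
−0.057·log₂(0.057) = 0.2356
Sum ≈ 2.0622 → 2.0622 bits.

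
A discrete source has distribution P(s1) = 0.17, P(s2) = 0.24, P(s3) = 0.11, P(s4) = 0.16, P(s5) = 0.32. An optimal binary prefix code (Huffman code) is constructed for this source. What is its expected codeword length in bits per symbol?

Repeatedly combine the two least-probable nodes; the expected code length is the sum of the merged weights.
merge 11/100 + 4/25 → 27/100
merge 17/100 + 6/25 → 41/100
merge 27/100 + 8/25 → 59/100
merge 41/100 + 59/100 → 1
L = 27/100 + 41/100 + 59/100 + 1 = 227/100 = 2.27 bits/symbol.

2.27 bits/symbol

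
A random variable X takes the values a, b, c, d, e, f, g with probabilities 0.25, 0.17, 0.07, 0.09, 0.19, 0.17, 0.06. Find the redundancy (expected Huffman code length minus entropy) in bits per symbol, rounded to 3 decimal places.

0.041 bits

Entropy H = −Σ p log₂ p ≈ 2.6491 bits.
Huffman merges: 3/50+7/100→13/100; 9/100+13/100→11/50; 17/100+17/100→17/50; 19/100+11/50→41/100; 1/4+17/50→59/100; 41/100+59/100→1. L = 269/100 ≈ 2.6900.
L − H = 2.6900 − 2.6491 = 0.041 bits.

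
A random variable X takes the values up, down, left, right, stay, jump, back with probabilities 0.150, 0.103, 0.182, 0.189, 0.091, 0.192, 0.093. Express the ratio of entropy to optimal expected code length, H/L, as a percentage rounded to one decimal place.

Entropy H = −Σ p log₂ p ≈ 2.7404 bits.
Huffman merges: 91/1000+93/1000→23/125; 103/1000+3/20→253/1000; 91/500+23/125→183/500; 189/1000+24/125→381/1000; 253/1000+183/500→619/1000; 381/1000+619/1000→1. L = 2803/1000 ≈ 2.8030.
Efficiency = H/L = 2.7404/2.8030 = 97.8%.

97.8%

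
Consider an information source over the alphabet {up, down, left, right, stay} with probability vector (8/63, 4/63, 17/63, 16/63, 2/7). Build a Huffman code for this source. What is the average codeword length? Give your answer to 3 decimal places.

Repeatedly combine the two least-probable nodes; the expected code length is the sum of the merged weights.
merge 4/63 + 8/63 → 4/21
merge 4/21 + 16/63 → 4/9
merge 17/63 + 2/7 → 5/9
merge 4/9 + 5/9 → 1
L = 4/21 + 4/9 + 5/9 + 1 = 46/21 ≈ 2.190 bits/symbol.

2.190 bits/symbol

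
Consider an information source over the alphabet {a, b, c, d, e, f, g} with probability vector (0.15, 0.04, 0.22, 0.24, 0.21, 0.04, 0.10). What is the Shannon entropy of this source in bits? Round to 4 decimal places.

2.5618 bits

H = −Σ pᵢ log₂ pᵢ.
−0.15·log₂(0.15) = 0.4105
−0.04·log₂(0.04) = 0.1858
−0.22·log₂(0.22) = 0.4806
−0.24·log₂(0.24) = 0.4941
−0.21·log₂(0.21) = 0.4728
−0.04·log₂(0.04) = 0.1858
−0.10·log₂(0.10) = 0.3322
Sum ≈ 2.5618 → 2.5618 bits.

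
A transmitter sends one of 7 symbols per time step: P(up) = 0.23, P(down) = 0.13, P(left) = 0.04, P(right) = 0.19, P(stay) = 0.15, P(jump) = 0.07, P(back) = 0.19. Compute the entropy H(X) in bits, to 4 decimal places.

H = −Σ pᵢ log₂ pᵢ.
−0.23·log₂(0.23) = 0.4877
−0.13·log₂(0.13) = 0.3826
−0.04·log₂(0.04) = 0.1858
−0.19·log₂(0.19) = 0.4552
−0.15·log₂(0.15) = 0.4105
−0.07·log₂(0.07) = 0.2686
−0.19·log₂(0.19) = 0.4552
Sum ≈ 2.6456 → 2.6456 bits.

2.6456 bits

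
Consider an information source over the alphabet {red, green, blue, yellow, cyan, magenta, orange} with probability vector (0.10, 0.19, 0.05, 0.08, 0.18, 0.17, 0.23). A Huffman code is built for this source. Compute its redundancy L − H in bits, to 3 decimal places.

0.047 bits

Entropy H = −Σ p log₂ p ≈ 2.6626 bits.
Huffman merges: 1/20+2/25→13/100; 1/10+13/100→23/100; 17/100+9/50→7/20; 19/100+23/100→21/50; 23/100+7/20→29/50; 21/50+29/50→1. L = 271/100 ≈ 2.7100.
L − H = 2.7100 − 2.6626 = 0.047 bits.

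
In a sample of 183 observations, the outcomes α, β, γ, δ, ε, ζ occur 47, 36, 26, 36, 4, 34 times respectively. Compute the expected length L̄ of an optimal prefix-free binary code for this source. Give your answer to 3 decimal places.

2.514 bits/symbol

Probabilities are the counts divided by 183.
Repeatedly combine the two least-probable nodes; the expected code length is the sum of the merged weights.
merge 4/183 + 26/183 → 10/61
merge 10/61 + 34/183 → 64/183
merge 12/61 + 12/61 → 24/61
merge 47/183 + 64/183 → 37/61
merge 24/61 + 37/61 → 1
L = 10/61 + 64/183 + 24/61 + 37/61 + 1 = 460/183 ≈ 2.514 bits/symbol.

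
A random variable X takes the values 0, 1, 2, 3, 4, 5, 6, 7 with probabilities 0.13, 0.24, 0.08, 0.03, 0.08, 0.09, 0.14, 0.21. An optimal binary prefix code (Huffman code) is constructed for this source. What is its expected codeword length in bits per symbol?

2.83 bits/symbol

Repeatedly combine the two least-probable nodes; the expected code length is the sum of the merged weights.
merge 3/100 + 2/25 → 11/100
merge 2/25 + 9/100 → 17/100
merge 11/100 + 13/100 → 6/25
merge 7/50 + 17/100 → 31/100
merge 21/100 + 6/25 → 9/20
merge 6/25 + 31/100 → 11/20
merge 9/20 + 11/20 → 1
L = 11/100 + 17/100 + 6/25 + 31/100 + 9/20 + 11/20 + 1 = 283/100 = 2.83 bits/symbol.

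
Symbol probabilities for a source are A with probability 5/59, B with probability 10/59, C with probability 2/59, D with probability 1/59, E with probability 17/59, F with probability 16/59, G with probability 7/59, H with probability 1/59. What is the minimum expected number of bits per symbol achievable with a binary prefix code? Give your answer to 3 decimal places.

Repeatedly combine the two least-probable nodes; the expected code length is the sum of the merged weights.
merge 1/59 + 1/59 → 2/59
merge 2/59 + 2/59 → 4/59
merge 4/59 + 5/59 → 9/59
merge 7/59 + 9/59 → 16/59
merge 10/59 + 16/59 → 26/59
merge 16/59 + 17/59 → 33/59
merge 26/59 + 33/59 → 1
L = 2/59 + 4/59 + 9/59 + 16/59 + 26/59 + 33/59 + 1 = 149/59 ≈ 2.525 bits/symbol.

2.525 bits/symbol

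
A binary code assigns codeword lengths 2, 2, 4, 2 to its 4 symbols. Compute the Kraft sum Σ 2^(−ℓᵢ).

With common denominator 2^4 = 16: Σ 2^(−ℓᵢ) = 4/16 + 4/16 + 1/16 + 4/16 = 13/16 = 0.8125.

0.8125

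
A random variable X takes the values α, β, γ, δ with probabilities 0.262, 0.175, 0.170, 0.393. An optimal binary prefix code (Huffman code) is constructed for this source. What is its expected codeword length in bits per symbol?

1.952 bits/symbol

Repeatedly combine the two least-probable nodes; the expected code length is the sum of the merged weights.
merge 17/100 + 7/40 → 69/200
merge 131/500 + 69/200 → 607/1000
merge 393/1000 + 607/1000 → 1
L = 69/200 + 607/1000 + 1 = 244/125 = 1.952 bits/symbol.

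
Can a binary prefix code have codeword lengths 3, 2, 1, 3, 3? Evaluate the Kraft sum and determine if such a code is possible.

1.125; no

With common denominator 2^3 = 8: Σ 2^(−ℓᵢ) = 1/8 + 2/8 + 4/8 + 1/8 + 1/8 = 9/8 = 1.125.
Kraft's inequality requires Σ ≤ 1; here Σ = 1.125 > 1, so no such prefix code exists.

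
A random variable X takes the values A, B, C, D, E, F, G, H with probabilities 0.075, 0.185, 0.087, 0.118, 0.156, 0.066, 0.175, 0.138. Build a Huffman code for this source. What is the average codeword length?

2.956 bits/symbol

Repeatedly combine the two least-probable nodes; the expected code length is the sum of the merged weights.
merge 33/500 + 3/40 → 141/1000
merge 87/1000 + 59/500 → 41/200
merge 69/500 + 141/1000 → 279/1000
merge 39/250 + 7/40 → 331/1000
merge 37/200 + 41/200 → 39/100
merge 279/1000 + 331/1000 → 61/100
merge 39/100 + 61/100 → 1
L = 141/1000 + 41/200 + 279/1000 + 331/1000 + 39/100 + 61/100 + 1 = 739/250 = 2.956 bits/symbol.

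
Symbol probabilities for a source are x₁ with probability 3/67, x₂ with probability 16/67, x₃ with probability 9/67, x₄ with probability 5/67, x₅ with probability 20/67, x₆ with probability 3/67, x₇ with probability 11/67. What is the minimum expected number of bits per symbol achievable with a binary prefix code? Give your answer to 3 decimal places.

2.552 bits/symbol

Repeatedly combine the two least-probable nodes; the expected code length is the sum of the merged weights.
merge 3/67 + 3/67 → 6/67
merge 5/67 + 6/67 → 11/67
merge 9/67 + 11/67 → 20/67
merge 11/67 + 16/67 → 27/67
merge 20/67 + 20/67 → 40/67
merge 27/67 + 40/67 → 1
L = 6/67 + 11/67 + 20/67 + 27/67 + 40/67 + 1 = 171/67 ≈ 2.552 bits/symbol.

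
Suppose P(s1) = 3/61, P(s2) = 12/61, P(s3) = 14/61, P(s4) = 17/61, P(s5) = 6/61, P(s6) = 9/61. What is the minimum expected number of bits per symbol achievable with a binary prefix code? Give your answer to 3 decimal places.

Repeatedly combine the two least-probable nodes; the expected code length is the sum of the merged weights.
merge 3/61 + 6/61 → 9/61
merge 9/61 + 9/61 → 18/61
merge 12/61 + 14/61 → 26/61
merge 17/61 + 18/61 → 35/61
merge 26/61 + 35/61 → 1
L = 9/61 + 18/61 + 26/61 + 35/61 + 1 = 149/61 ≈ 2.443 bits/symbol.

2.443 bits/symbol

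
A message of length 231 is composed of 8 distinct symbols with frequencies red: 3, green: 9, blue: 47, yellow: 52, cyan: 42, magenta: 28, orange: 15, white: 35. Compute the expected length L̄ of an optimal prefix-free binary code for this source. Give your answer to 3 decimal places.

2.740 bits/symbol

Probabilities are the counts divided by 231.
Repeatedly combine the two least-probable nodes; the expected code length is the sum of the merged weights.
merge 1/77 + 3/77 → 4/77
merge 4/77 + 5/77 → 9/77
merge 9/77 + 4/33 → 5/21
merge 5/33 + 2/11 → 1/3
merge 47/231 + 52/231 → 3/7
merge 5/21 + 1/3 → 4/7
merge 3/7 + 4/7 → 1
L = 4/77 + 9/77 + 5/21 + 1/3 + 3/7 + 4/7 + 1 = 211/77 ≈ 2.740 bits/symbol.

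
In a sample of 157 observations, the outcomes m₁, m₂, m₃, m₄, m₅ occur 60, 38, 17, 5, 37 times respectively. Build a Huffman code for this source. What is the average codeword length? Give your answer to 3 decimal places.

2.134 bits/symbol

Probabilities are the counts divided by 157.
Repeatedly combine the two least-probable nodes; the expected code length is the sum of the merged weights.
merge 5/157 + 17/157 → 22/157
merge 22/157 + 37/157 → 59/157
merge 38/157 + 59/157 → 97/157
merge 60/157 + 97/157 → 1
L = 22/157 + 59/157 + 97/157 + 1 = 335/157 ≈ 2.134 bits/symbol.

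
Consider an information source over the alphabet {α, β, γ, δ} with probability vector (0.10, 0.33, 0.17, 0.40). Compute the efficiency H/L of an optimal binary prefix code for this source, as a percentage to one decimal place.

Entropy H = −Σ p log₂ p ≈ 1.8234 bits.
Huffman merges: 1/10+17/100→27/100; 27/100+33/100→3/5; 2/5+3/5→1. L = 187/100 ≈ 1.8700.
Efficiency = H/L = 1.8234/1.8700 = 97.5%.

97.5%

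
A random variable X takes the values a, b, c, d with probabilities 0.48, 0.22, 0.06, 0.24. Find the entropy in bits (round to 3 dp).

H = −Σ pᵢ log₂ pᵢ.
−0.48·log₂(0.48) = 0.5083
−0.22·log₂(0.22) = 0.4806
−0.06·log₂(0.06) = 0.2435
−0.24·log₂(0.24) = 0.4941
Sum ≈ 1.7265 → 1.727 bits.

1.727 bits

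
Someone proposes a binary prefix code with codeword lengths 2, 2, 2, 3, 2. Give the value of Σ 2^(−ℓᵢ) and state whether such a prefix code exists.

1.125; no

With common denominator 2^3 = 8: Σ 2^(−ℓᵢ) = 2/8 + 2/8 + 2/8 + 1/8 + 2/8 = 9/8 = 1.125.
Kraft's inequality requires Σ ≤ 1; here Σ = 1.125 > 1, so no such prefix code exists.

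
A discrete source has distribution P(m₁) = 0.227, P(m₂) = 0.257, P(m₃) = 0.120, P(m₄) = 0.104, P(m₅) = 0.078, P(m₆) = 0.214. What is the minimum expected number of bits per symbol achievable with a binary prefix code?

Repeatedly combine the two least-probable nodes; the expected code length is the sum of the merged weights.
merge 39/500 + 13/125 → 91/500
merge 3/25 + 91/500 → 151/500
merge 107/500 + 227/1000 → 441/1000
merge 257/1000 + 151/500 → 559/1000
merge 441/1000 + 559/1000 → 1
L = 91/500 + 151/500 + 441/1000 + 559/1000 + 1 = 621/250 = 2.484 bits/symbol.

2.484 bits/symbol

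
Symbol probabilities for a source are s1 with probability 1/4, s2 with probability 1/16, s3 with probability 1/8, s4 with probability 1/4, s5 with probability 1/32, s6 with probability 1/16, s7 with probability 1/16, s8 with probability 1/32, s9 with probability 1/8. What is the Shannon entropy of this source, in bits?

Each probability is a power of 1/2, so log₂(1/p) is an integer.
H = Σ p·log₂(1/p) = 1/4·2 + 1/16·4 + 1/8·3 + 1/4·2 + 1/32·5 + 1/16·4 + 1/16·4 + 1/32·5 + 1/8·3 = 2.8125 bits.

2.8125 bits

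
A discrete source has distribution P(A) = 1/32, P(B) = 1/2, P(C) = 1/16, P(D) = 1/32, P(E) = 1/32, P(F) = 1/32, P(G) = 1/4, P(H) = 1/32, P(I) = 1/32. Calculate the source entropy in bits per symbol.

Each probability is a power of 1/2, so log₂(1/p) is an integer.
H = Σ p·log₂(1/p) = 1/32·5 + 1/2·1 + 1/16·4 + 1/32·5 + 1/32·5 + 1/32·5 + 1/4·2 + 1/32·5 + 1/32·5 = 2.1875 bits.

2.1875 bits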